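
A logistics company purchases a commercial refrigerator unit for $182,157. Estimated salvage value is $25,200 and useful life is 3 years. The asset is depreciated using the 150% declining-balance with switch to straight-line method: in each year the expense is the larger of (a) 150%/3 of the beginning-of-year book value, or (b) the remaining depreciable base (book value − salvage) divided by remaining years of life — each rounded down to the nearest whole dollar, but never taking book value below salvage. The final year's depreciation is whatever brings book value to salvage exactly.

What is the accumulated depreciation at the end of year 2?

Depreciable base = $182,157 − $25,200 = $156,957.
Year 1: DB = ⌊$182,157 × 150%/3⌋ = $91,078; SL = ⌊$156,957/3⌋ = $52,319 → take DB $91,078. Book value $91,079.
Year 2: DB = ⌊$91,079 × 150%/3⌋ = $45,539; SL = ⌊$65,879/2⌋ = $32,939 → take DB $45,539. Book value $45,540.
Accumulated through year 2 = $182,157 − $45,540 = $136,617.

$136,617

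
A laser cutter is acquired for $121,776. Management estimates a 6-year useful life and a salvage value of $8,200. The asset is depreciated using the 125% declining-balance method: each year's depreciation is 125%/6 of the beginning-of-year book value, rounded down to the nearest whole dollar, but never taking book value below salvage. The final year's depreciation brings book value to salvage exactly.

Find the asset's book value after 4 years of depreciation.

$47,835

Depreciable base = $121,776 − $8,200 = $113,576.
Year 1: ⌊$121,776 × 125%/6⌋ = $25,370. Book value $96,406.
Year 2: ⌊$96,406 × 125%/6⌋ = $20,084. Book value $76,322.
Year 3: ⌊$76,322 × 125%/6⌋ = $15,900. Book value $60,422.
Year 4: ⌊$60,422 × 125%/6⌋ = $12,587. Book value $47,835.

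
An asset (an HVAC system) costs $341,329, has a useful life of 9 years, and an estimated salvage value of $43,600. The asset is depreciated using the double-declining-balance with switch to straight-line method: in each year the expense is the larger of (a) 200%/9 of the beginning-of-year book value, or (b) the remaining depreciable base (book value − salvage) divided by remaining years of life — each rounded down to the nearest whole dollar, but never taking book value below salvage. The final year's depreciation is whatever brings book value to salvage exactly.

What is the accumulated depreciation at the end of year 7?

$282,557

Depreciable base = $341,329 − $43,600 = $297,729.
Year 1: DB = ⌊$341,329 × 200%/9⌋ = $75,850; SL = ⌊$297,729/9⌋ = $33,081 → take DB $75,850. Book value $265,479.
Year 2: DB = ⌊$265,479 × 200%/9⌋ = $58,995; SL = ⌊$221,879/8⌋ = $27,734 → take DB $58,995. Book value $206,484.
Year 3: DB = ⌊$206,484 × 200%/9⌋ = $45,885; SL = ⌊$162,884/7⌋ = $23,269 → take DB $45,885. Book value $160,599.
Year 4: DB = ⌊$160,599 × 200%/9⌋ = $35,688; SL = ⌊$116,999/6⌋ = $19,499 → take DB $35,688. Book value $124,911.
Year 5: DB = ⌊$124,911 × 200%/9⌋ = $27,758; SL = ⌊$81,311/5⌋ = $16,262 → take DB $27,758. Book value $97,153.
Year 6: DB = ⌊$97,153 × 200%/9⌋ = $21,589; SL = ⌊$53,553/4⌋ = $13,388 → take DB $21,589. Book value $75,564.
Year 7: DB = ⌊$75,564 × 200%/9⌋ = $16,792; SL = ⌊$31,964/3⌋ = $10,654 → take DB $16,792. Book value $58,772.
Accumulated through year 7 = $341,329 − $58,772 = $282,557.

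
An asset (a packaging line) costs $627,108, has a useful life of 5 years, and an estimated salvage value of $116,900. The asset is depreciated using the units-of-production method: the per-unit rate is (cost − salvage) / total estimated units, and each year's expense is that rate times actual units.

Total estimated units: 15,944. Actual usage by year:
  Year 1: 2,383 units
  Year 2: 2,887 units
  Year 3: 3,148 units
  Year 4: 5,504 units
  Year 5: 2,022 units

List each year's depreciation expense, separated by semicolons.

Depreciable base = $627,108 − $116,900 = $510,208.
Rate = $510,208 / 15,944 units = $32 per unit.
Year 1: 2,383 × $32 = $76,256. Book value $550,852.
Year 2: 2,887 × $32 = $92,384. Book value $458,468.
Year 3: 3,148 × $32 = $100,736. Book value $357,732.
Year 4: 5,504 × $32 = $176,128. Book value $181,604.
Year 5: 2,022 × $32 = $64,704. Book value $116,900.

$76,256; $92,384; $100,736; $176,128; $64,704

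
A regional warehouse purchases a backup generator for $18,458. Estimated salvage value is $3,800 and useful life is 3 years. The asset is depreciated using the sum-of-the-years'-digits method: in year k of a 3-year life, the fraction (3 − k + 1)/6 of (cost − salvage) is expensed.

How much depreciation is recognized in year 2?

Depreciable base = $18,458 − $3,800 = $14,658.
Sum of the years' digits = 3+2+1 = 6.
Year 1: $14,658 × 3/6 = $7,329. Book value $11,129.
Year 2: $14,658 × 2/6 = $4,886. Book value $6,243.

$4,886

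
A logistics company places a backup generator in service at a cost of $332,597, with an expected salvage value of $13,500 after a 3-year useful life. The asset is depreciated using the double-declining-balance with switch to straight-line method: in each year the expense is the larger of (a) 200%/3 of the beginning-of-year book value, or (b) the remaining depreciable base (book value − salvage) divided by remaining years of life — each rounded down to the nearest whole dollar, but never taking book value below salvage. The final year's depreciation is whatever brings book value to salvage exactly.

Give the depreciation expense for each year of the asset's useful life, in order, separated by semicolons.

$221,731; $73,910; $23,456

Depreciable base = $332,597 − $13,500 = $319,097.
Year 1: DB = ⌊$332,597 × 200%/3⌋ = $221,731; SL = ⌊$319,097/3⌋ = $106,365 → take DB $221,731. Book value $110,866.
Year 2: DB = ⌊$110,866 × 200%/3⌋ = $73,910; SL = ⌊$97,366/2⌋ = $48,683 → take DB $73,910. Book value $36,956.
Year 3 (final): $36,956 − $13,500 = $23,456. Book value $13,500.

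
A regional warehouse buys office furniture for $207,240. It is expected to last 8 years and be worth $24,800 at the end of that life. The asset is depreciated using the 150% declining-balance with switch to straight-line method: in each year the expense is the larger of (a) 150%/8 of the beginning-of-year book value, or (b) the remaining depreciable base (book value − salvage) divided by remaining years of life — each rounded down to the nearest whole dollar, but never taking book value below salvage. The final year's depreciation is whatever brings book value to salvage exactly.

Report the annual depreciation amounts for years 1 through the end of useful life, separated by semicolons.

$38,857; $31,571; $25,652; $20,842; $16,934; $16,194; $16,195; $16,195

Depreciable base = $207,240 − $24,800 = $182,440.
Year 1: DB = ⌊$207,240 × 150%/8⌋ = $38,857; SL = ⌊$182,440/8⌋ = $22,805 → take DB $38,857. Book value $168,383.
Year 2: DB = ⌊$168,383 × 150%/8⌋ = $31,571; SL = ⌊$143,583/7⌋ = $20,511 → take DB $31,571. Book value $136,812.
Year 3: DB = ⌊$136,812 × 150%/8⌋ = $25,652; SL = ⌊$112,012/6⌋ = $18,668 → take DB $25,652. Book value $111,160.
Year 4: DB = ⌊$111,160 × 150%/8⌋ = $20,842; SL = ⌊$86,360/5⌋ = $17,272 → take DB $20,842. Book value $90,318.
Year 5: DB = ⌊$90,318 × 150%/8⌋ = $16,934; SL = ⌊$65,518/4⌋ = $16,379 → take DB $16,934. Book value $73,384.
Year 6: DB = ⌊$73,384 × 150%/8⌋ = $13,759; SL = ⌊$48,584/3⌋ = $16,194 → take SL $16,194. Book value $57,190.
Year 7: DB = ⌊$57,190 × 150%/8⌋ = $10,723; SL = ⌊$32,390/2⌋ = $16,195 → take SL $16,195. Book value $40,995.
Year 8 (final): $40,995 − $24,800 = $16,195. Book value $24,800.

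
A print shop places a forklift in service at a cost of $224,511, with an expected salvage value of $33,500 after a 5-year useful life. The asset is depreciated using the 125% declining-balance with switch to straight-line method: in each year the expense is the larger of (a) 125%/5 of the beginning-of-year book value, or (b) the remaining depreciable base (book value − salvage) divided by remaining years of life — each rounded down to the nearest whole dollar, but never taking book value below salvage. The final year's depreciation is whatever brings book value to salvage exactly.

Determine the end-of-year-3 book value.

$94,716

Depreciable base = $224,511 − $33,500 = $191,011.
Year 1: DB = ⌊$224,511 × 125%/5⌋ = $56,127; SL = ⌊$191,011/5⌋ = $38,202 → take DB $56,127. Book value $168,384.
Year 2: DB = ⌊$168,384 × 125%/5⌋ = $42,096; SL = ⌊$134,884/4⌋ = $33,721 → take DB $42,096. Book value $126,288.
Year 3: DB = ⌊$126,288 × 125%/5⌋ = $31,572; SL = ⌊$92,788/3⌋ = $30,929 → take DB $31,572. Book value $94,716.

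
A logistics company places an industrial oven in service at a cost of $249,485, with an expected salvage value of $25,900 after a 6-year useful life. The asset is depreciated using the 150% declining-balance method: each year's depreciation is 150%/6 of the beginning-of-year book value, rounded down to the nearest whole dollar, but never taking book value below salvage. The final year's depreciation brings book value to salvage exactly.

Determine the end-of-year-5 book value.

$59,205

Depreciable base = $249,485 − $25,900 = $223,585.
Year 1: ⌊$249,485 × 150%/6⌋ = $62,371. Book value $187,114.
Year 2: ⌊$187,114 × 150%/6⌋ = $46,778. Book value $140,336.
Year 3: ⌊$140,336 × 150%/6⌋ = $35,084. Book value $105,252.
Year 4: ⌊$105,252 × 150%/6⌋ = $26,313. Book value $78,939.
Year 5: ⌊$78,939 × 150%/6⌋ = $19,734. Book value $59,205.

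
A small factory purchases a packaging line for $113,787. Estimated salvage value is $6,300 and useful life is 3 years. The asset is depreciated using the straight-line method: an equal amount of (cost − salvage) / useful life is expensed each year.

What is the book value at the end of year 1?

$77,958

Depreciable base = $113,787 − $6,300 = $107,487.
Annual expense = $107,487 / 3 = $35,829.
End of year 1: book value $77,958.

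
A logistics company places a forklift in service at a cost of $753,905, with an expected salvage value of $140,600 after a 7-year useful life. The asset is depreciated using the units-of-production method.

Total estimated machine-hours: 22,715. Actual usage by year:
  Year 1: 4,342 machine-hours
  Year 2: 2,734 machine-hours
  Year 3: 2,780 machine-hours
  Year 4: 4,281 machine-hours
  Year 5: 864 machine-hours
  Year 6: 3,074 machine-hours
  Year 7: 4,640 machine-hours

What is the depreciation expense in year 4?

Depreciable base = $753,905 − $140,600 = $613,305.
Rate = $613,305 / 22,715 machine-hours = $27 per machine-hour.
Year 1: 4,342 × $27 = $117,234. Book value $636,671.
Year 2: 2,734 × $27 = $73,818. Book value $562,853.
Year 3: 2,780 × $27 = $75,060. Book value $487,793.
Year 4: 4,281 × $27 = $115,587. Book value $372,206.

$115,587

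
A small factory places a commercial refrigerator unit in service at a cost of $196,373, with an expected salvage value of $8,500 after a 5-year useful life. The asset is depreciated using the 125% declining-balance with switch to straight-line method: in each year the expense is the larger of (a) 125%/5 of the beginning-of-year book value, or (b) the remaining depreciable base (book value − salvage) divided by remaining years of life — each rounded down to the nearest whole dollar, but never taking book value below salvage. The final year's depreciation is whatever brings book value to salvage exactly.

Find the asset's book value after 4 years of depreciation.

$42,487

Depreciable base = $196,373 − $8,500 = $187,873.
Year 1: DB = ⌊$196,373 × 125%/5⌋ = $49,093; SL = ⌊$187,873/5⌋ = $37,574 → take DB $49,093. Book value $147,280.
Year 2: DB = ⌊$147,280 × 125%/5⌋ = $36,820; SL = ⌊$138,780/4⌋ = $34,695 → take DB $36,820. Book value $110,460.
Year 3: DB = ⌊$110,460 × 125%/5⌋ = $27,615; SL = ⌊$101,960/3⌋ = $33,986 → take SL $33,986. Book value $76,474.
Year 4: DB = ⌊$76,474 × 125%/5⌋ = $19,118; SL = ⌊$67,974/2⌋ = $33,987 → take SL $33,987. Book value $42,487.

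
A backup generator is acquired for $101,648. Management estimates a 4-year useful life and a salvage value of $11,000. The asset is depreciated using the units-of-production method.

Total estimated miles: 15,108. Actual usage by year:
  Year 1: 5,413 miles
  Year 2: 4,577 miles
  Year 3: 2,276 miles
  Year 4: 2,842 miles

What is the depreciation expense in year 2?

$27,462

Depreciable base = $101,648 − $11,000 = $90,648.
Rate = $90,648 / 15,108 miles = $6 per mile.
Year 1: 5,413 × $6 = $32,478. Book value $69,170.
Year 2: 4,577 × $6 = $27,462. Book value $41,708.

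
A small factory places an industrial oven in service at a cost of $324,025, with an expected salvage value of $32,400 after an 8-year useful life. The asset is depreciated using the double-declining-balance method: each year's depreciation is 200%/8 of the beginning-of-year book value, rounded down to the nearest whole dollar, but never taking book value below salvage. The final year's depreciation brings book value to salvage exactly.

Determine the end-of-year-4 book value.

$102,525

Depreciable base = $324,025 − $32,400 = $291,625.
Year 1: ⌊$324,025 × 200%/8⌋ = $81,006. Book value $243,019.
Year 2: ⌊$243,019 × 200%/8⌋ = $60,754. Book value $182,265.
Year 3: ⌊$182,265 × 200%/8⌋ = $45,566. Book value $136,699.
Year 4: ⌊$136,699 × 200%/8⌋ = $34,174. Book value $102,525.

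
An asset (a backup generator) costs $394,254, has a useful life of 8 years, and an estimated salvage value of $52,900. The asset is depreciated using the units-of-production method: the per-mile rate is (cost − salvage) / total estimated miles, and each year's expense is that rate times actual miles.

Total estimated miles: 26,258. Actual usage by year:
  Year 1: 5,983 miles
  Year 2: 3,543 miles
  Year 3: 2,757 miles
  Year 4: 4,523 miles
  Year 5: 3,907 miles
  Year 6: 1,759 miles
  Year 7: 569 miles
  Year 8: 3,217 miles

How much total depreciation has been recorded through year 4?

$218,478

Depreciable base = $394,254 − $52,900 = $341,354.
Rate = $341,354 / 26,258 miles = $13 per mile.
Year 1: 5,983 × $13 = $77,779. Book value $316,475.
Year 2: 3,543 × $13 = $46,059. Book value $270,416.
Year 3: 2,757 × $13 = $35,841. Book value $234,575.
Year 4: 4,523 × $13 = $58,799. Book value $175,776.
Accumulated through year 4 = $394,254 − $175,776 = $218,478.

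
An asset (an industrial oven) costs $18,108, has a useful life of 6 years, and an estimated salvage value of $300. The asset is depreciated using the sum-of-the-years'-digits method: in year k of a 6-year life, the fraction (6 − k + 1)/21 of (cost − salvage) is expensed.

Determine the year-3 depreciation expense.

Depreciable base = $18,108 − $300 = $17,808.
Sum of the years' digits = 6+5+4+3+2+1 = 21.
Year 1: $17,808 × 6/21 = $5,088. Book value $13,020.
Year 2: $17,808 × 5/21 = $4,240. Book value $8,780.
Year 3: $17,808 × 4/21 = $3,392. Book value $5,388.

$3,392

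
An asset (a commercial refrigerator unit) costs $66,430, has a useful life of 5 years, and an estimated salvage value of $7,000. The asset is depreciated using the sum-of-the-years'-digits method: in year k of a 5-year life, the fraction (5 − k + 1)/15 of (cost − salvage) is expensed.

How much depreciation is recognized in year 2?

Depreciable base = $66,430 − $7,000 = $59,430.
Sum of the years' digits = 5+4+3+2+1 = 15.
Year 1: $59,430 × 5/15 = $19,810. Book value $46,620.
Year 2: $59,430 × 4/15 = $15,848. Book value $30,772.

$15,848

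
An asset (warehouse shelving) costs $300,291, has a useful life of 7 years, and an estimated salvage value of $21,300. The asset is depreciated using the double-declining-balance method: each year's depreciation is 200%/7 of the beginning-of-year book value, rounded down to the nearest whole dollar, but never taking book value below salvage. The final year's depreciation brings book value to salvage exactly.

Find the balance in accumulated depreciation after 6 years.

Depreciable base = $300,291 − $21,300 = $278,991.
Year 1: ⌊$300,291 × 200%/7⌋ = $85,797. Book value $214,494.
Year 2: ⌊$214,494 × 200%/7⌋ = $61,284. Book value $153,210.
Year 3: ⌊$153,210 × 200%/7⌋ = $43,774. Book value $109,436.
Year 4: ⌊$109,436 × 200%/7⌋ = $31,267. Book value $78,169.
Year 5: ⌊$78,169 × 200%/7⌋ = $22,334. Book value $55,835.
Year 6: ⌊$55,835 × 200%/7⌋ = $15,952. Book value $39,883.
Accumulated through year 6 = $300,291 − $39,883 = $260,408.

$260,408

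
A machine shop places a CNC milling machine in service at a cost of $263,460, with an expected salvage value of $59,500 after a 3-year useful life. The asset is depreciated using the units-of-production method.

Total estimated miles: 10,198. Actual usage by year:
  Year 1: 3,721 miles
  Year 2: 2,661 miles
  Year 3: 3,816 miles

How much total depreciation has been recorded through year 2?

$127,640

Depreciable base = $263,460 − $59,500 = $203,960.
Rate = $203,960 / 10,198 miles = $20 per mile.
Year 1: 3,721 × $20 = $74,420. Book value $189,040.
Year 2: 2,661 × $20 = $53,220. Book value $135,820.
Accumulated through year 2 = $263,460 − $135,820 = $127,640.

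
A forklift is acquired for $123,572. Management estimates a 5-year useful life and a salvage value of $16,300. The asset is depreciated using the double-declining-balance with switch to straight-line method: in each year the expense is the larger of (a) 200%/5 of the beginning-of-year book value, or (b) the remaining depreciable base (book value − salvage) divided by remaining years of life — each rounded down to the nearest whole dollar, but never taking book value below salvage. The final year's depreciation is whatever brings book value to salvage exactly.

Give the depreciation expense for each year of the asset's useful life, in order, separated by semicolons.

Depreciable base = $123,572 − $16,300 = $107,272.
Year 1: DB = ⌊$123,572 × 200%/5⌋ = $49,428; SL = ⌊$107,272/5⌋ = $21,454 → take DB $49,428. Book value $74,144.
Year 2: DB = ⌊$74,144 × 200%/5⌋ = $29,657; SL = ⌊$57,844/4⌋ = $14,461 → take DB $29,657. Book value $44,487.
Year 3: DB = ⌊$44,487 × 200%/5⌋ = $17,794; SL = ⌊$28,187/3⌋ = $9,395 → take DB $17,794. Book value $26,693.
Year 4: DB = ⌊$26,693 × 200%/5⌋ = $10,677; SL = ⌊$10,393/2⌋ = $5,196 → take DB $10,677, capped at $10,393. Book value $16,300.
Year 5 (final): $16,300 − $16,300 = $0. Book value $16,300.

$49,428; $29,657; $17,794; $10,393; $0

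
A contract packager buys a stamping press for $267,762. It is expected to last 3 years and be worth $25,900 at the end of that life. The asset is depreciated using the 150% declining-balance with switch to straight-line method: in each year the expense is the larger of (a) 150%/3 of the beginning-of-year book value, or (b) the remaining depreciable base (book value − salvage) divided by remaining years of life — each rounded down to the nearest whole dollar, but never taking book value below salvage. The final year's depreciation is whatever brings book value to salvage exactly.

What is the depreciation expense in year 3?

$41,041

Depreciable base = $267,762 − $25,900 = $241,862.
Year 1: DB = ⌊$267,762 × 150%/3⌋ = $133,881; SL = ⌊$241,862/3⌋ = $80,620 → take DB $133,881. Book value $133,881.
Year 2: DB = ⌊$133,881 × 150%/3⌋ = $66,940; SL = ⌊$107,981/2⌋ = $53,990 → take DB $66,940. Book value $66,941.
Year 3 (final): $66,941 − $25,900 = $41,041. Book value $25,900.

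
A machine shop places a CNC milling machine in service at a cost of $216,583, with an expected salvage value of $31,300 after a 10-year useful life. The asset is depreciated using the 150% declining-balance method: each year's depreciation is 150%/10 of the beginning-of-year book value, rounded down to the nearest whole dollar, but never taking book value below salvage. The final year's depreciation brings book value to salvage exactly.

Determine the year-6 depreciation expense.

Depreciable base = $216,583 − $31,300 = $185,283.
Year 1: ⌊$216,583 × 150%/10⌋ = $32,487. Book value $184,096.
Year 2: ⌊$184,096 × 150%/10⌋ = $27,614. Book value $156,482.
Year 3: ⌊$156,482 × 150%/10⌋ = $23,472. Book value $133,010.
Year 4: ⌊$133,010 × 150%/10⌋ = $19,951. Book value $113,059.
Year 5: ⌊$113,059 × 150%/10⌋ = $16,958. Book value $96,101.
Year 6: ⌊$96,101 × 150%/10⌋ = $14,415. Book value $81,686.

$14,415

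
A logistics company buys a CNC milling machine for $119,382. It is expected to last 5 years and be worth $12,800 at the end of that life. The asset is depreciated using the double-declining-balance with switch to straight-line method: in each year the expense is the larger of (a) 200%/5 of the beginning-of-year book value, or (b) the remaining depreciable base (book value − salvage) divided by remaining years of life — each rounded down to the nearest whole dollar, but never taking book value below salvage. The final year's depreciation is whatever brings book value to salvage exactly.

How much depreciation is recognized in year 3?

$17,191

Depreciable base = $119,382 − $12,800 = $106,582.
Year 1: DB = ⌊$119,382 × 200%/5⌋ = $47,752; SL = ⌊$106,582/5⌋ = $21,316 → take DB $47,752. Book value $71,630.
Year 2: DB = ⌊$71,630 × 200%/5⌋ = $28,652; SL = ⌊$58,830/4⌋ = $14,707 → take DB $28,652. Book value $42,978.
Year 3: DB = ⌊$42,978 × 200%/5⌋ = $17,191; SL = ⌊$30,178/3⌋ = $10,059 → take DB $17,191. Book value $25,787.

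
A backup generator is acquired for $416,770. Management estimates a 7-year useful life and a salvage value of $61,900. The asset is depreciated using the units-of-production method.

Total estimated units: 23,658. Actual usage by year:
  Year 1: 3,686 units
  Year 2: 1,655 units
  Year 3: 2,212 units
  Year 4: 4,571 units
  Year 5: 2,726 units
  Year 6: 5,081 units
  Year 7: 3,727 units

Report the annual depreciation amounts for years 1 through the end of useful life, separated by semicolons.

$55,290; $24,825; $33,180; $68,565; $40,890; $76,215; $55,905

Depreciable base = $416,770 − $61,900 = $354,870.
Rate = $354,870 / 23,658 units = $15 per unit.
Year 1: 3,686 × $15 = $55,290. Book value $361,480.
Year 2: 1,655 × $15 = $24,825. Book value $336,655.
Year 3: 2,212 × $15 = $33,180. Book value $303,475.
Year 4: 4,571 × $15 = $68,565. Book value $234,910.
Year 5: 2,726 × $15 = $40,890. Book value $194,020.
Year 6: 5,081 × $15 = $76,215. Book value $117,805.
Year 7: 3,727 × $15 = $55,905. Book value $61,900.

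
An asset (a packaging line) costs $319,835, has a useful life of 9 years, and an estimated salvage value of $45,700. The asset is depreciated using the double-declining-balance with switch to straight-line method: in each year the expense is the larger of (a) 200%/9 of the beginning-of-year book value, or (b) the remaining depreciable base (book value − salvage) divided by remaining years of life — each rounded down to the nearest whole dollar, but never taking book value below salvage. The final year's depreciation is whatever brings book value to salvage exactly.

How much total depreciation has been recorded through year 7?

Depreciable base = $319,835 − $45,700 = $274,135.
Year 1: DB = ⌊$319,835 × 200%/9⌋ = $71,074; SL = ⌊$274,135/9⌋ = $30,459 → take DB $71,074. Book value $248,761.
Year 2: DB = ⌊$248,761 × 200%/9⌋ = $55,280; SL = ⌊$203,061/8⌋ = $25,382 → take DB $55,280. Book value $193,481.
Year 3: DB = ⌊$193,481 × 200%/9⌋ = $42,995; SL = ⌊$147,781/7⌋ = $21,111 → take DB $42,995. Book value $150,486.
Year 4: DB = ⌊$150,486 × 200%/9⌋ = $33,441; SL = ⌊$104,786/6⌋ = $17,464 → take DB $33,441. Book value $117,045.
Year 5: DB = ⌊$117,045 × 200%/9⌋ = $26,010; SL = ⌊$71,345/5⌋ = $14,269 → take DB $26,010. Book value $91,035.
Year 6: DB = ⌊$91,035 × 200%/9⌋ = $20,230; SL = ⌊$45,335/4⌋ = $11,333 → take DB $20,230. Book value $70,805.
Year 7: DB = ⌊$70,805 × 200%/9⌋ = $15,734; SL = ⌊$25,105/3⌋ = $8,368 → take DB $15,734. Book value $55,071.
Accumulated through year 7 = $319,835 − $55,071 = $264,764.

$264,764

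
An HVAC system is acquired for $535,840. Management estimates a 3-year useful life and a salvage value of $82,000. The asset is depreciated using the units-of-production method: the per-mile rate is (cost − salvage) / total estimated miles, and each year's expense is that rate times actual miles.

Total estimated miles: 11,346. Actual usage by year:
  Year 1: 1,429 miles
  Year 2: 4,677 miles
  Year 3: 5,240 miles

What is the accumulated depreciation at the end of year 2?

Depreciable base = $535,840 − $82,000 = $453,840.
Rate = $453,840 / 11,346 miles = $40 per mile.
Year 1: 1,429 × $40 = $57,160. Book value $478,680.
Year 2: 4,677 × $40 = $187,080. Book value $291,600.
Accumulated through year 2 = $535,840 − $291,600 = $244,240.

$244,240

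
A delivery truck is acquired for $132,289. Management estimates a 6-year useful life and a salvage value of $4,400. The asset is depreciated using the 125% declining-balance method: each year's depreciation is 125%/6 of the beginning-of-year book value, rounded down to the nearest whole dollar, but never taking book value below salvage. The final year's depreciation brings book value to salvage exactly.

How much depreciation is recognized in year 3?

Depreciable base = $132,289 − $4,400 = $127,889.
Year 1: ⌊$132,289 × 125%/6⌋ = $27,560. Book value $104,729.
Year 2: ⌊$104,729 × 125%/6⌋ = $21,818. Book value $82,911.
Year 3: ⌊$82,911 × 125%/6⌋ = $17,273. Book value $65,638.

$17,273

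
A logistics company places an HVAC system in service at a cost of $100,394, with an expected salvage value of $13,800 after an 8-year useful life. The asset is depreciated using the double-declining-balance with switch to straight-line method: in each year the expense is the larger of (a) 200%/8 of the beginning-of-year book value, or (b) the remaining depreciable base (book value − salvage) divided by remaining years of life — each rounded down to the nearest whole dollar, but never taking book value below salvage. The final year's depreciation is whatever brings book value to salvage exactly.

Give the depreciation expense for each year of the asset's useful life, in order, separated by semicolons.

Depreciable base = $100,394 − $13,800 = $86,594.
Year 1: DB = ⌊$100,394 × 200%/8⌋ = $25,098; SL = ⌊$86,594/8⌋ = $10,824 → take DB $25,098. Book value $75,296.
Year 2: DB = ⌊$75,296 × 200%/8⌋ = $18,824; SL = ⌊$61,496/7⌋ = $8,785 → take DB $18,824. Book value $56,472.
Year 3: DB = ⌊$56,472 × 200%/8⌋ = $14,118; SL = ⌊$42,672/6⌋ = $7,112 → take DB $14,118. Book value $42,354.
Year 4: DB = ⌊$42,354 × 200%/8⌋ = $10,588; SL = ⌊$28,554/5⌋ = $5,710 → take DB $10,588. Book value $31,766.
Year 5: DB = ⌊$31,766 × 200%/8⌋ = $7,941; SL = ⌊$17,966/4⌋ = $4,491 → take DB $7,941. Book value $23,825.
Year 6: DB = ⌊$23,825 × 200%/8⌋ = $5,956; SL = ⌊$10,025/3⌋ = $3,341 → take DB $5,956. Book value $17,869.
Year 7: DB = ⌊$17,869 × 200%/8⌋ = $4,467; SL = ⌊$4,069/2⌋ = $2,034 → take DB $4,467, capped at $4,069. Book value $13,800.
Year 8 (final): $13,800 − $13,800 = $0. Book value $13,800.

$25,098; $18,824; $14,118; $10,588; $7,941; $5,956; $4,069; $0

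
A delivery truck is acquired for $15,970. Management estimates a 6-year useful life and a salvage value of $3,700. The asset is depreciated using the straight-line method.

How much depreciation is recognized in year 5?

$2,045

Depreciable base = $15,970 − $3,700 = $12,270.
Annual expense = $12,270 / 6 = $2,045.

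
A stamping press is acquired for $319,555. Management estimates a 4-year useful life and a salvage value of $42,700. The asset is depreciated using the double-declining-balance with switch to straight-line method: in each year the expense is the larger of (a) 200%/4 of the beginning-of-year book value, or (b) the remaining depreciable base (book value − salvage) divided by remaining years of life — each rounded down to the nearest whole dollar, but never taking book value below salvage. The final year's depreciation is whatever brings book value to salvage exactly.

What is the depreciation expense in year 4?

Depreciable base = $319,555 − $42,700 = $276,855.
Year 1: DB = ⌊$319,555 × 200%/4⌋ = $159,777; SL = ⌊$276,855/4⌋ = $69,213 → take DB $159,777. Book value $159,778.
Year 2: DB = ⌊$159,778 × 200%/4⌋ = $79,889; SL = ⌊$117,078/3⌋ = $39,026 → take DB $79,889. Book value $79,889.
Year 3: DB = ⌊$79,889 × 200%/4⌋ = $39,944; SL = ⌊$37,189/2⌋ = $18,594 → take DB $39,944, capped at $37,189. Book value $42,700.
Year 4 (final): $42,700 − $42,700 = $0. Book value $42,700.

$0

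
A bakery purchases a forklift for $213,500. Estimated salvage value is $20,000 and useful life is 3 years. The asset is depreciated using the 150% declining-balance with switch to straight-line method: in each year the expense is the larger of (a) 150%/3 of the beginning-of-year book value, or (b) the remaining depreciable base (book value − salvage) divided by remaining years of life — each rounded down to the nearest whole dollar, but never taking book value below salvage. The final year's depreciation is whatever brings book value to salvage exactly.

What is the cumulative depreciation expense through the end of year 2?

Depreciable base = $213,500 − $20,000 = $193,500.
Year 1: DB = ⌊$213,500 × 150%/3⌋ = $106,750; SL = ⌊$193,500/3⌋ = $64,500 → take DB $106,750. Book value $106,750.
Year 2: DB = ⌊$106,750 × 150%/3⌋ = $53,375; SL = ⌊$86,750/2⌋ = $43,375 → take DB $53,375. Book value $53,375.
Accumulated through year 2 = $213,500 − $53,375 = $160,125.

$160,125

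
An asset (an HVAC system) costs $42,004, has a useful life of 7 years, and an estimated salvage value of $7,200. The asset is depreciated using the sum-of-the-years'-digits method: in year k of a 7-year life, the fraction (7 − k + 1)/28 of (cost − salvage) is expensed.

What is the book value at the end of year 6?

Depreciable base = $42,004 − $7,200 = $34,804.
Sum of the years' digits = 7+6+5+4+3+2+1 = 28.
Year 1: $34,804 × 7/28 = $8,701. Book value $33,303.
Year 2: $34,804 × 6/28 = $7,458. Book value $25,845.
Year 3: $34,804 × 5/28 = $6,215. Book value $19,630.
Year 4: $34,804 × 4/28 = $4,972. Book value $14,658.
Year 5: $34,804 × 3/28 = $3,729. Book value $10,929.
Year 6: $34,804 × 2/28 = $2,486. Book value $8,443.

$8,443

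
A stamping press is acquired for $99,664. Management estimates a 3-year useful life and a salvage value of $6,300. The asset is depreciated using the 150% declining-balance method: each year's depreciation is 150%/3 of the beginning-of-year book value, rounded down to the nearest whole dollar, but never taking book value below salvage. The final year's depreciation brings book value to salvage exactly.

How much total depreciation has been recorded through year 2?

Depreciable base = $99,664 − $6,300 = $93,364.
Year 1: ⌊$99,664 × 150%/3⌋ = $49,832. Book value $49,832.
Year 2: ⌊$49,832 × 150%/3⌋ = $24,916. Book value $24,916.
Accumulated through year 2 = $99,664 − $24,916 = $74,748.

$74,748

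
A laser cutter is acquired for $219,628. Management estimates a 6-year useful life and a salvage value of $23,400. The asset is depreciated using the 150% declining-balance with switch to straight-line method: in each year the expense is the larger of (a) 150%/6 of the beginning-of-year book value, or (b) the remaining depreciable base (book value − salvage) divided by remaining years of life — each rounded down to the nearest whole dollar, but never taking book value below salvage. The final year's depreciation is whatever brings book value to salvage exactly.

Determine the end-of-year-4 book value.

Depreciable base = $219,628 − $23,400 = $196,228.
Year 1: DB = ⌊$219,628 × 150%/6⌋ = $54,907; SL = ⌊$196,228/6⌋ = $32,704 → take DB $54,907. Book value $164,721.
Year 2: DB = ⌊$164,721 × 150%/6⌋ = $41,180; SL = ⌊$141,321/5⌋ = $28,264 → take DB $41,180. Book value $123,541.
Year 3: DB = ⌊$123,541 × 150%/6⌋ = $30,885; SL = ⌊$100,141/4⌋ = $25,035 → take DB $30,885. Book value $92,656.
Year 4: DB = ⌊$92,656 × 150%/6⌋ = $23,164; SL = ⌊$69,256/3⌋ = $23,085 → take DB $23,164. Book value $69,492.

$69,492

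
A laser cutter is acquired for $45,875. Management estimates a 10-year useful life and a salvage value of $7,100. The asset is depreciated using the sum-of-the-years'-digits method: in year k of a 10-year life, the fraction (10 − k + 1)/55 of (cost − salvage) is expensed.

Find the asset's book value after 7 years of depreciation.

$11,330

Depreciable base = $45,875 − $7,100 = $38,775.
Sum of the years' digits = 10+9+8+7+6+5+4+3+2+1 = 55.
Year 1: $38,775 × 10/55 = $7,050. Book value $38,825.
Year 2: $38,775 × 9/55 = $6,345. Book value $32,480.
Year 3: $38,775 × 8/55 = $5,640. Book value $26,840.
Year 4: $38,775 × 7/55 = $4,935. Book value $21,905.
Year 5: $38,775 × 6/55 = $4,230. Book value $17,675.
Year 6: $38,775 × 5/55 = $3,525. Book value $14,150.
Year 7: $38,775 × 4/55 = $2,820. Book value $11,330.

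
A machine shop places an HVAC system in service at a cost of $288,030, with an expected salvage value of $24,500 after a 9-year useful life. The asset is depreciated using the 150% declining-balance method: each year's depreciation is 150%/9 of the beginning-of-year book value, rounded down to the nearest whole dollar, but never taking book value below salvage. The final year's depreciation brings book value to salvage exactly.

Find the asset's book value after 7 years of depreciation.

Depreciable base = $288,030 − $24,500 = $263,530.
Year 1: ⌊$288,030 × 150%/9⌋ = $48,005. Book value $240,025.
Year 2: ⌊$240,025 × 150%/9⌋ = $40,004. Book value $200,021.
Year 3: ⌊$200,021 × 150%/9⌋ = $33,336. Book value $166,685.
Year 4: ⌊$166,685 × 150%/9⌋ = $27,780. Book value $138,905.
Year 5: ⌊$138,905 × 150%/9⌋ = $23,150. Book value $115,755.
Year 6: ⌊$115,755 × 150%/9⌋ = $19,292. Book value $96,463.
Year 7: ⌊$96,463 × 150%/9⌋ = $16,077. Book value $80,386.

$80,386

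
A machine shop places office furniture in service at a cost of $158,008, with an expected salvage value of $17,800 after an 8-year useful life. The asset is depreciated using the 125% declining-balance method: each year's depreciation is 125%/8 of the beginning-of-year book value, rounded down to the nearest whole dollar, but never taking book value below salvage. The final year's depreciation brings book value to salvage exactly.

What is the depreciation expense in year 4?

$14,830

Depreciable base = $158,008 − $17,800 = $140,208.
Year 1: ⌊$158,008 × 125%/8⌋ = $24,688. Book value $133,320.
Year 2: ⌊$133,320 × 125%/8⌋ = $20,831. Book value $112,489.
Year 3: ⌊$112,489 × 125%/8⌋ = $17,576. Book value $94,913.
Year 4: ⌊$94,913 × 125%/8⌋ = $14,830. Book value $80,083.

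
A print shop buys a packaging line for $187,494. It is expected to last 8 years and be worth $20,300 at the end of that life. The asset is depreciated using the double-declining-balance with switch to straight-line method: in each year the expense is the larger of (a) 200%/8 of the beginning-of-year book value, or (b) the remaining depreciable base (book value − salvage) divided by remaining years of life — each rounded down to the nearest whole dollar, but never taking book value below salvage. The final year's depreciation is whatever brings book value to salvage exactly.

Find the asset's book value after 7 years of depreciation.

$25,029

Depreciable base = $187,494 − $20,300 = $167,194.
Year 1: DB = ⌊$187,494 × 200%/8⌋ = $46,873; SL = ⌊$167,194/8⌋ = $20,899 → take DB $46,873. Book value $140,621.
Year 2: DB = ⌊$140,621 × 200%/8⌋ = $35,155; SL = ⌊$120,321/7⌋ = $17,188 → take DB $35,155. Book value $105,466.
Year 3: DB = ⌊$105,466 × 200%/8⌋ = $26,366; SL = ⌊$85,166/6⌋ = $14,194 → take DB $26,366. Book value $79,100.
Year 4: DB = ⌊$79,100 × 200%/8⌋ = $19,775; SL = ⌊$58,800/5⌋ = $11,760 → take DB $19,775. Book value $59,325.
Year 5: DB = ⌊$59,325 × 200%/8⌋ = $14,831; SL = ⌊$39,025/4⌋ = $9,756 → take DB $14,831. Book value $44,494.
Year 6: DB = ⌊$44,494 × 200%/8⌋ = $11,123; SL = ⌊$24,194/3⌋ = $8,064 → take DB $11,123. Book value $33,371.
Year 7: DB = ⌊$33,371 × 200%/8⌋ = $8,342; SL = ⌊$13,071/2⌋ = $6,535 → take DB $8,342. Book value $25,029.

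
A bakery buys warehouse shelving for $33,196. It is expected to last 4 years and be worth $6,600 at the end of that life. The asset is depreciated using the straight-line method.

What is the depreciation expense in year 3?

$6,649

Depreciable base = $33,196 − $6,600 = $26,596.
Annual expense = $26,596 / 4 = $6,649.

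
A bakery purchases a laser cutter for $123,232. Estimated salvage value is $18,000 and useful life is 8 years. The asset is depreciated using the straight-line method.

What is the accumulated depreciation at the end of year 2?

$26,308

Depreciable base = $123,232 − $18,000 = $105,232.
Annual expense = $105,232 / 8 = $13,154.
End of year 1: book value $110,078.
End of year 2: book value $96,924.
Accumulated through year 2 = $123,232 − $96,924 = $26,308.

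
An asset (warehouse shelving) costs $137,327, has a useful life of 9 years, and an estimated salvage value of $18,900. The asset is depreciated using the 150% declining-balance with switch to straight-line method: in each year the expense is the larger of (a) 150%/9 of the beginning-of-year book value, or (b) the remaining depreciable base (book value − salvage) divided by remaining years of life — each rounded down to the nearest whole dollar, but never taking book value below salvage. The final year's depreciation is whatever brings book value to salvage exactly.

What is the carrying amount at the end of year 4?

Depreciable base = $137,327 − $18,900 = $118,427.
Year 1: DB = ⌊$137,327 × 150%/9⌋ = $22,887; SL = ⌊$118,427/9⌋ = $13,158 → take DB $22,887. Book value $114,440.
Year 2: DB = ⌊$114,440 × 150%/9⌋ = $19,073; SL = ⌊$95,540/8⌋ = $11,942 → take DB $19,073. Book value $95,367.
Year 3: DB = ⌊$95,367 × 150%/9⌋ = $15,894; SL = ⌊$76,467/7⌋ = $10,923 → take DB $15,894. Book value $79,473.
Year 4: DB = ⌊$79,473 × 150%/9⌋ = $13,245; SL = ⌊$60,573/6⌋ = $10,095 → take DB $13,245. Book value $66,228.

$66,228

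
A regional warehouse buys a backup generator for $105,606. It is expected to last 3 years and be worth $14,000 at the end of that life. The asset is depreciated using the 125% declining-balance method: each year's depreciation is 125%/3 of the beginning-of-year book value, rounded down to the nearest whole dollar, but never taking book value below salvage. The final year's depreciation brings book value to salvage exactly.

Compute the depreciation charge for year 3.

Depreciable base = $105,606 − $14,000 = $91,606.
Year 1: ⌊$105,606 × 125%/3⌋ = $44,002. Book value $61,604.
Year 2: ⌊$61,604 × 125%/3⌋ = $25,668. Book value $35,936.
Year 3 (final): $35,936 − $14,000 = $21,936. Book value $14,000.

$21,936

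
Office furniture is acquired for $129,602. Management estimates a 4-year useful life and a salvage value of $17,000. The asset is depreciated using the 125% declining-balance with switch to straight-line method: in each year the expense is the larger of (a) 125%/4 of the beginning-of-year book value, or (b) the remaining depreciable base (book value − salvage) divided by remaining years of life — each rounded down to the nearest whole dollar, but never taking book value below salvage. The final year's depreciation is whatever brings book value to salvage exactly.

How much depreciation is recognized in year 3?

$22,129

Depreciable base = $129,602 − $17,000 = $112,602.
Year 1: DB = ⌊$129,602 × 125%/4⌋ = $40,500; SL = ⌊$112,602/4⌋ = $28,150 → take DB $40,500. Book value $89,102.
Year 2: DB = ⌊$89,102 × 125%/4⌋ = $27,844; SL = ⌊$72,102/3⌋ = $24,034 → take DB $27,844. Book value $61,258.
Year 3: DB = ⌊$61,258 × 125%/4⌋ = $19,143; SL = ⌊$44,258/2⌋ = $22,129 → take SL $22,129. Book value $39,129.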